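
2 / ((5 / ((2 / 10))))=2 / 25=0.08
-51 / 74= -0.69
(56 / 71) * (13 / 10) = 364 / 355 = 1.03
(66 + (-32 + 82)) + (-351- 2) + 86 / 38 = -4460 / 19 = -234.74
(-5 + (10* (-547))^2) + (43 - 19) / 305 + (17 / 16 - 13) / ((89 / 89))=146013909729 / 4880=29920883.14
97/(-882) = -97/882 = -0.11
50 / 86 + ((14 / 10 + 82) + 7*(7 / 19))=353599 / 4085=86.56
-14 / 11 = -1.27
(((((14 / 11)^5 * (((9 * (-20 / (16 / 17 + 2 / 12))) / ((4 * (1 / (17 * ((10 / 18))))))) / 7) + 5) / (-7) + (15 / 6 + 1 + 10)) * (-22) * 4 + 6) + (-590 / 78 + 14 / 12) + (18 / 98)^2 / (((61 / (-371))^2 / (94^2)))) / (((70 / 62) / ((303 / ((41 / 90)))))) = 5039041128131449475019 / 1125460308039067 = 4477315.72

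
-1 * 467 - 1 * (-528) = 61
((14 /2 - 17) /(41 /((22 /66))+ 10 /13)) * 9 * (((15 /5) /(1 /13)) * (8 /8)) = -45630 /1609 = -28.36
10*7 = 70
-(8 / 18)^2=-16 / 81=-0.20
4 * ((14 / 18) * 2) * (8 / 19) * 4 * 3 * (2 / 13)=3584 / 741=4.84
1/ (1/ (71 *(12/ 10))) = 426/ 5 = 85.20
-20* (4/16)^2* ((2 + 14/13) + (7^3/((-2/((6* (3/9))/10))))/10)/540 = 0.00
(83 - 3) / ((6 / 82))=3280 / 3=1093.33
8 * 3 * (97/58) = 1164/29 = 40.14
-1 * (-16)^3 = 4096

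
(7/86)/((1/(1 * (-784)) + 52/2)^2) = 2151296/17865067627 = 0.00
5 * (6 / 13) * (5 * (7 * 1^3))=1050 / 13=80.77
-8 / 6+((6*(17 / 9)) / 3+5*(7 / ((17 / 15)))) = 5099 / 153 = 33.33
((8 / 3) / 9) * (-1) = -8 / 27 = -0.30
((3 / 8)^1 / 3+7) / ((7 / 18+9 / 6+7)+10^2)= 513 / 7840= 0.07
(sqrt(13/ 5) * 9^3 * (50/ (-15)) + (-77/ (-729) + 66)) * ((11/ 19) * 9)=530101/ 1539-48114 * sqrt(65)/ 19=-20071.74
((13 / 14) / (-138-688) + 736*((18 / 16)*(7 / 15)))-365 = 1237283 / 57820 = 21.40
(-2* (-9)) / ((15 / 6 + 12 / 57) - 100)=-684 / 3697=-0.19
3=3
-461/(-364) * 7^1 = 461/52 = 8.87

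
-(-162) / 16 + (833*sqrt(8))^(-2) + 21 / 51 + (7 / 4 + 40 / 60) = 26964731 / 2081667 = 12.95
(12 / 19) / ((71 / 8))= 96 / 1349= 0.07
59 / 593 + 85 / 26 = 51939 / 15418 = 3.37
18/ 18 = 1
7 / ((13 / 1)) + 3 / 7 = 88 / 91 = 0.97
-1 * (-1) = 1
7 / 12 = 0.58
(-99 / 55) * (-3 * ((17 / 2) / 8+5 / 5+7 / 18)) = 13.24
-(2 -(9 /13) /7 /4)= -719 /364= -1.98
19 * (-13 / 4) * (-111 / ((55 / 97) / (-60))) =-7978347 / 11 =-725304.27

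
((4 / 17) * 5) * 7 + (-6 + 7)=157 / 17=9.24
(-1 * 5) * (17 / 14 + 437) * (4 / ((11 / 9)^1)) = -552150 / 77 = -7170.78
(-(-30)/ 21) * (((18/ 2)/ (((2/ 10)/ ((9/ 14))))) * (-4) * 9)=-72900/ 49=-1487.76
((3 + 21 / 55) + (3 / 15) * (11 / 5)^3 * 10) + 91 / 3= 226921 / 4125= 55.01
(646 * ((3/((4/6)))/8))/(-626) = -2907/5008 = -0.58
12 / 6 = 2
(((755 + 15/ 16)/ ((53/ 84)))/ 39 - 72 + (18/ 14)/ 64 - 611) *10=-1006671475/ 154336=-6522.60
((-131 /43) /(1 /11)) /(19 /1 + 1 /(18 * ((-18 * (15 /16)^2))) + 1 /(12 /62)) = -52524450 /37872121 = -1.39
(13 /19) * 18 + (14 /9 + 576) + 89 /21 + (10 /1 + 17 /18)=482833 /798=605.05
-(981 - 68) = -913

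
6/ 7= 0.86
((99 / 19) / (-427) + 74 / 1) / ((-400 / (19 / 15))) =-600263 / 2562000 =-0.23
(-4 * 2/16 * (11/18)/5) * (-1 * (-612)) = -187/5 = -37.40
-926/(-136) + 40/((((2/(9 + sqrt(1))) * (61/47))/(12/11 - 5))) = -27174927/45628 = -595.58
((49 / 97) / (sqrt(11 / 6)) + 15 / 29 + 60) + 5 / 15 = 49 * sqrt(66) / 1067 + 5294 / 87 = 61.22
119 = 119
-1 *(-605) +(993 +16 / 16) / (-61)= 35911 / 61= 588.70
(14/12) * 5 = 35/6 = 5.83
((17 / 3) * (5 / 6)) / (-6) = -85 / 108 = -0.79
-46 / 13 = -3.54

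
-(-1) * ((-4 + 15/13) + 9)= 80/13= 6.15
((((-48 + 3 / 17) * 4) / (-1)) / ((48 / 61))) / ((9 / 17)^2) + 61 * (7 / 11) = 3229645 / 3564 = 906.19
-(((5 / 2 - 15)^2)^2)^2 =-152587890625 / 256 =-596046447.75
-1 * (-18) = 18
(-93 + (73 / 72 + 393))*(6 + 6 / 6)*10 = 758555 / 36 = 21070.97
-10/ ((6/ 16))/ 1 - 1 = -83/ 3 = -27.67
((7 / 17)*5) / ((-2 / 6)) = -105 / 17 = -6.18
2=2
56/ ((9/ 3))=56/ 3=18.67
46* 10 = 460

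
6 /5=1.20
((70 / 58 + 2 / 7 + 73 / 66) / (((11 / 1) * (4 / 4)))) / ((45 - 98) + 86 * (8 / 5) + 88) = 174085 / 127187214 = 0.00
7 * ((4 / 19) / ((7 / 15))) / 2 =30 / 19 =1.58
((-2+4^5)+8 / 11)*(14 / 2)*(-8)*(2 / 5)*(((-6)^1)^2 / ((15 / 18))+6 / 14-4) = -9986400 / 11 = -907854.55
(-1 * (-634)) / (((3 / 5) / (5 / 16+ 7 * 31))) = 1837015 / 8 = 229626.88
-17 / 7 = -2.43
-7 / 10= -0.70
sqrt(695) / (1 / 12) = 12 * sqrt(695) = 316.35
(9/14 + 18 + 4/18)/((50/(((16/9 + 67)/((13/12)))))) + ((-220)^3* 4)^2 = 111429769651201471363/61425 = 1814078464000023.95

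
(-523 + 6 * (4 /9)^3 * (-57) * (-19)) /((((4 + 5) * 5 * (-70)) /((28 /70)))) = -0.01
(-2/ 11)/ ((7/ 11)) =-2/ 7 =-0.29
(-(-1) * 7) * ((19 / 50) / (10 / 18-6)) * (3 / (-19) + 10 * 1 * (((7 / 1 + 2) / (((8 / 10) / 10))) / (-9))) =10701 / 175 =61.15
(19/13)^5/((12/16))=9904396/1113879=8.89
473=473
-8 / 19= -0.42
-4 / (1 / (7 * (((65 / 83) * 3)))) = -5460 / 83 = -65.78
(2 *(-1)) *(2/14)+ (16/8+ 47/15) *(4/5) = 2006/525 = 3.82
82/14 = 41/7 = 5.86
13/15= 0.87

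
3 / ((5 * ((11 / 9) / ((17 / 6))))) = 153 / 110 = 1.39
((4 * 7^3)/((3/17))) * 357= 2775556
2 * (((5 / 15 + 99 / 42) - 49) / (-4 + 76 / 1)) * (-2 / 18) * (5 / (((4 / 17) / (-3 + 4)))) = 165325 / 54432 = 3.04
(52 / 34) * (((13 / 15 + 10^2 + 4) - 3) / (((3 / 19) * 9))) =754832 / 6885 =109.63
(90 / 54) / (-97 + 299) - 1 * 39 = -23629 / 606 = -38.99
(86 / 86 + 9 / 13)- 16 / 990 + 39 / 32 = 596117 / 205920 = 2.89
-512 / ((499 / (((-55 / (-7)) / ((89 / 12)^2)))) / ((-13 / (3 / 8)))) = 140574720 / 27668053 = 5.08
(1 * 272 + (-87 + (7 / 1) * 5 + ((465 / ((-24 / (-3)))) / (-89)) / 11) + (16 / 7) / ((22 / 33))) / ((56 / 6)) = 36737979 / 1535072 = 23.93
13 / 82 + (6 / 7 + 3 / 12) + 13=16377 / 1148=14.27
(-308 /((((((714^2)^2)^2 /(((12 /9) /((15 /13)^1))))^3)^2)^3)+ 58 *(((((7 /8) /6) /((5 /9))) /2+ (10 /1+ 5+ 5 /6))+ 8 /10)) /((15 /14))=247714042085551487227261101915745291498244628741994847607472269120939576322589353704592284772393460839366974302865583168444160799299224371829365275977253621582817777587845237991401023643507827875334389618430272737830191542375488688825791561291286205812150218958406942781063478764864522381133758119006090806458561529005093620102261722683531267537280704904082867918230161576107806182488733817858237844715005323875524590523528468675581 /272956280714100642107587127258110769608378566399980610032714259646798725823631507668473648711791273993649717849235525587175032300223014830538601416651958242155582259434027935867249026843105921538303538945869427781790811969993945447274616805041511153048420819633625661679697211013838122389361983944211356465264973913852892897199440418593935678117112009326578985316447086933841300052144219748475751830218531143680000000000000000000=907.52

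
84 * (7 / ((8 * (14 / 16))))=84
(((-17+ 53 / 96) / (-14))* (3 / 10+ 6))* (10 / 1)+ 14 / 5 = 76.82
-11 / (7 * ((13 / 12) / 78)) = -792 / 7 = -113.14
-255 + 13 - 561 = -803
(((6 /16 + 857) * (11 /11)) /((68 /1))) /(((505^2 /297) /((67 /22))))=12407931 /277467200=0.04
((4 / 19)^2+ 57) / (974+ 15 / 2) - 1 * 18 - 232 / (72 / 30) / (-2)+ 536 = 1204108015 / 2125929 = 566.39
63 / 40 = 1.58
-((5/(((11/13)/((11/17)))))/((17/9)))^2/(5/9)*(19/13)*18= -16205670/83521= -194.03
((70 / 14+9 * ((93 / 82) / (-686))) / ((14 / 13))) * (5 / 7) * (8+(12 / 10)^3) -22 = 175117998 / 17227175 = 10.17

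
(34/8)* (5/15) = 17/12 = 1.42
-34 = -34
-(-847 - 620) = 1467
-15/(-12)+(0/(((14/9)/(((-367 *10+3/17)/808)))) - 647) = -2583/4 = -645.75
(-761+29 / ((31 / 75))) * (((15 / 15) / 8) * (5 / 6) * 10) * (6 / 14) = -308.41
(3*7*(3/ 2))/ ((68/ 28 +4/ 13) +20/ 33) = 189189/ 20074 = 9.42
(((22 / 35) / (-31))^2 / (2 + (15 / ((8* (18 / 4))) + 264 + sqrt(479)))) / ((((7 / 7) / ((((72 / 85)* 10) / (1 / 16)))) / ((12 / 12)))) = 42781077504 / 203166857258225 - 160579584* sqrt(479) / 203166857258225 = 0.00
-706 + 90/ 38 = -703.63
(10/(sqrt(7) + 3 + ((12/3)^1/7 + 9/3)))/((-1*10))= -322/1773 + 49*sqrt(7)/1773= -0.11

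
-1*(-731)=731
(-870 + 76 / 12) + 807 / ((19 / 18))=-5651 / 57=-99.14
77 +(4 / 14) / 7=77.04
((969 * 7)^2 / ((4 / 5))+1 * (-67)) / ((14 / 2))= 230045177 / 28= 8215899.18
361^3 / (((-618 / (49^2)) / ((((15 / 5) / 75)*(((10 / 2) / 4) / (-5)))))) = 112957160281 / 61800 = 1827785.77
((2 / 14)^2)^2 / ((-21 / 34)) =-34 / 50421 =-0.00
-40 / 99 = -0.40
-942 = -942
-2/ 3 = -0.67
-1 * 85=-85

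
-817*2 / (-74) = 817 / 37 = 22.08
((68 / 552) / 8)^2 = 289 / 1218816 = 0.00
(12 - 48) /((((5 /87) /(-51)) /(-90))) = -2875176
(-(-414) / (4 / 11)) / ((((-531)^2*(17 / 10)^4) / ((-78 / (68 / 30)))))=-82225000 / 4942522217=-0.02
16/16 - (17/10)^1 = -7/10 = -0.70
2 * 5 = 10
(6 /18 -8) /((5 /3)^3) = -207 /125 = -1.66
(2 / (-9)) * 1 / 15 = -2 / 135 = -0.01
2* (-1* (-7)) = 14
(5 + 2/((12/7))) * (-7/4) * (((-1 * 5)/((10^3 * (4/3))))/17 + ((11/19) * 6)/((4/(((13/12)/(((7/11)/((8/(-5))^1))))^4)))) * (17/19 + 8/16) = -39255572117594717/54561366720000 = -719.48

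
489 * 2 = 978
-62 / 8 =-31 / 4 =-7.75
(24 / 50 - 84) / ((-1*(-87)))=-24 / 25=-0.96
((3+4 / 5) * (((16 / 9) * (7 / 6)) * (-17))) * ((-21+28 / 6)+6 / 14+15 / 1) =121.22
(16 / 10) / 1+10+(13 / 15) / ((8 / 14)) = 787 / 60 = 13.12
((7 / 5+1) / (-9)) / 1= -4 / 15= -0.27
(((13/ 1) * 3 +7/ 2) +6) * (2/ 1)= 97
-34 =-34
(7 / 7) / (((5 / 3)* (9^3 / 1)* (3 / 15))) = 1 / 243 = 0.00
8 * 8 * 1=64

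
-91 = -91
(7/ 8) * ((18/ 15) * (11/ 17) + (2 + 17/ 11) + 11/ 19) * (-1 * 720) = -10970064/ 3553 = -3087.55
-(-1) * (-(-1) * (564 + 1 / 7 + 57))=4348 / 7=621.14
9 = 9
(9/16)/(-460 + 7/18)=-81/66184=-0.00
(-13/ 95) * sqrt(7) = -13 * sqrt(7)/ 95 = -0.36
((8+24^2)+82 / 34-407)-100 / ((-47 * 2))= 144200 / 799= 180.48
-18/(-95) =18/95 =0.19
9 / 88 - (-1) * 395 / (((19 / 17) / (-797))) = -470963069 / 1672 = -281676.48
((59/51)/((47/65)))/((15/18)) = 1534/799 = 1.92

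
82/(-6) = -41/3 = -13.67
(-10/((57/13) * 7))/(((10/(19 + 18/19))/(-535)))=2635945/7581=347.70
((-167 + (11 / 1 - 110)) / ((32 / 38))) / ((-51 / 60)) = 12635 / 34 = 371.62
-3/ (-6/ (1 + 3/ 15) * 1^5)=3/ 5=0.60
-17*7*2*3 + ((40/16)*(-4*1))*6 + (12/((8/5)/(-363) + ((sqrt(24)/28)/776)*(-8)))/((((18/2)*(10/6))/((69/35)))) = -295714233414/245652865 + 3527719668*sqrt(6)/49130573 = -1027.91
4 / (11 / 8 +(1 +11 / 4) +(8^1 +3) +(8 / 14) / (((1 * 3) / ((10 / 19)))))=12768 / 51791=0.25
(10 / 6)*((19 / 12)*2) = 5.28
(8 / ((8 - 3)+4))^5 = 32768 / 59049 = 0.55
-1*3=-3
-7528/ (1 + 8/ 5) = -37640/ 13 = -2895.38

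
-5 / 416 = -0.01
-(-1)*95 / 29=95 / 29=3.28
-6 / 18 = -1 / 3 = -0.33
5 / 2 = 2.50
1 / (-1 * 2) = -1 / 2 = -0.50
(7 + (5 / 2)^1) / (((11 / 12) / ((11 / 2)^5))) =834537 / 16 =52158.56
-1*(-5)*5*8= 200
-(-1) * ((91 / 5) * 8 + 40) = 928 / 5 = 185.60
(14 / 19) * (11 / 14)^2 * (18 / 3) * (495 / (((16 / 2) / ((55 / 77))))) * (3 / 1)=361.88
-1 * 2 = -2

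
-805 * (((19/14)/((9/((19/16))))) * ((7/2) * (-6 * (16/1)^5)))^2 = -112644542137630720/9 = -12516060237514524.44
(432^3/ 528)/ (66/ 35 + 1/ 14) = 117573120/ 1507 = 78018.00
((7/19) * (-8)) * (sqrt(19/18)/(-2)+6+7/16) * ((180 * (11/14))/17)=-50985/323+660 * sqrt(38)/323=-145.25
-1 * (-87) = 87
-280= -280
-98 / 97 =-1.01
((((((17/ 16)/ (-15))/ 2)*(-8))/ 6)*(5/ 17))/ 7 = 1/ 504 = 0.00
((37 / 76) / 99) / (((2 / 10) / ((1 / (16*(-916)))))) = -185 / 110271744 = -0.00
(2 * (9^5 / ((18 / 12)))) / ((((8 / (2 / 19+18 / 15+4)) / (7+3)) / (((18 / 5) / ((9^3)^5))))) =0.00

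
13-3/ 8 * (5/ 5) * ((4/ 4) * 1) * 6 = 43/ 4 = 10.75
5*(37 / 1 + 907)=4720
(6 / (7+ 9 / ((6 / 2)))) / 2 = 3 / 10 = 0.30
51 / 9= 17 / 3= 5.67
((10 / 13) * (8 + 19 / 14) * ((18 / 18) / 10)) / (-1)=-131 / 182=-0.72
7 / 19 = 0.37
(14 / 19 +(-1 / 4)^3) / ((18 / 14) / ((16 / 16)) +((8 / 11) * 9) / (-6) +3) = 0.23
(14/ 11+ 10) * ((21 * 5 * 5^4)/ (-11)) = -8137500/ 121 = -67252.07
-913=-913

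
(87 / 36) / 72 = 29 / 864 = 0.03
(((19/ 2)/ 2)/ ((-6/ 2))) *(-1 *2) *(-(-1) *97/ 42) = 1843/ 252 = 7.31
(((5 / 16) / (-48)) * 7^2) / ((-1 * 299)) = 245 / 229632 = 0.00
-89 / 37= -2.41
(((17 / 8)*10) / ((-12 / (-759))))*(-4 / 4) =-21505 / 16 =-1344.06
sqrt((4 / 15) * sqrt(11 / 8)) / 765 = 0.00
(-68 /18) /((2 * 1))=-17 /9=-1.89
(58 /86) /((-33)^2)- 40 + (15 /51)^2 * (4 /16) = -39.98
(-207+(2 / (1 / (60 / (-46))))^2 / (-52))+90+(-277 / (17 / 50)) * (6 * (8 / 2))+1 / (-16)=-36793852157 / 1870544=-19670.13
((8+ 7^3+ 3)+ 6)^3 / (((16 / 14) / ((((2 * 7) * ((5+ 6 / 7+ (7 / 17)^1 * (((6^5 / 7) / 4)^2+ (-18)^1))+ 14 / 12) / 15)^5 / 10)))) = 1342580542584341323711196674962959260576 / 14376052125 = 93390071969034497620200910000.00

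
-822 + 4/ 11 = -9038/ 11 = -821.64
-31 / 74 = -0.42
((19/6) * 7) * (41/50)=18.18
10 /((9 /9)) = 10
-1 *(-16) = 16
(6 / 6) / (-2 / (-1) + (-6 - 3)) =-1 / 7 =-0.14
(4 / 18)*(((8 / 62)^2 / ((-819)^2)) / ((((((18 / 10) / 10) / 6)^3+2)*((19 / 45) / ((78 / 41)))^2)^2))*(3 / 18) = 0.00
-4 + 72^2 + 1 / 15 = 77701 / 15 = 5180.07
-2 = -2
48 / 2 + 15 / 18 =149 / 6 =24.83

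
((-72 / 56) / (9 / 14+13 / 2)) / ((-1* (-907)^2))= 9 / 41132450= 0.00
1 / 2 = 0.50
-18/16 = -9/8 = -1.12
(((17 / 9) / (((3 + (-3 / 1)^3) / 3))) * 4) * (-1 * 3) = 17 / 6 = 2.83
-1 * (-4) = 4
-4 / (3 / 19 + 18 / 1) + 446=153794 / 345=445.78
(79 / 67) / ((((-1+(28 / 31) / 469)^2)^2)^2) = 408361002086876718623976997 / 341031438356991844765446081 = 1.20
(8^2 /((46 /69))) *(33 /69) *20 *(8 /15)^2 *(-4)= -360448 /345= -1044.78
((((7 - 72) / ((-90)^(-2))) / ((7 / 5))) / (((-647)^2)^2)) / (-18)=146250 / 1226634464167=0.00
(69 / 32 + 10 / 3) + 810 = 78287 / 96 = 815.49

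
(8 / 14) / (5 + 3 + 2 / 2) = 4 / 63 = 0.06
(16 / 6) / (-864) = -1 / 324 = -0.00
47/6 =7.83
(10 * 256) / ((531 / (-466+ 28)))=-2111.64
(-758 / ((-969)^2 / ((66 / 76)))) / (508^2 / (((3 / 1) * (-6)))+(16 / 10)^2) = 312675 / 6393203499224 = 0.00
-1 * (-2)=2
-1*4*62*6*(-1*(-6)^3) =-321408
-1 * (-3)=3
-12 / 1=-12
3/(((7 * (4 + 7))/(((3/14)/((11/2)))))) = 9/5929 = 0.00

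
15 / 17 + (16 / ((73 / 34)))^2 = 56.42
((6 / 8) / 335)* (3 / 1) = 9 / 1340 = 0.01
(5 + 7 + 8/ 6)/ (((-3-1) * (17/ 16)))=-160/ 51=-3.14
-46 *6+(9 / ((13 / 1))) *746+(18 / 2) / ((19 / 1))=59511 / 247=240.94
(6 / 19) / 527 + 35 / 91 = 0.39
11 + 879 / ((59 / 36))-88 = 27101 / 59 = 459.34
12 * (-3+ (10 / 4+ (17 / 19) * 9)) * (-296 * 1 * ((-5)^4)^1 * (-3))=955710000 / 19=50300526.32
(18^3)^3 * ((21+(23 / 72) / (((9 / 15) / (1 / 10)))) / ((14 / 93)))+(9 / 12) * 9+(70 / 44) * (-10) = 8544312657648059 / 308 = 27741274862493.70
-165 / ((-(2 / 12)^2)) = 5940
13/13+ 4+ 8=13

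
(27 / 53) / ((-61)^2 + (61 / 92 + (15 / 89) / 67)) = 4937364 / 36069871489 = 0.00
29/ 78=0.37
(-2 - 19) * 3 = -63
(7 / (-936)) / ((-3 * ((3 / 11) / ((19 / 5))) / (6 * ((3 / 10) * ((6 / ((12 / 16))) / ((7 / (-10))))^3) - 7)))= -14855093 / 158760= -93.57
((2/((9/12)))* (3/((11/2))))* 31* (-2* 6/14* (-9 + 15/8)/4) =5301/77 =68.84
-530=-530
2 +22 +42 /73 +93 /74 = 139545 /5402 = 25.83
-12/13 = -0.92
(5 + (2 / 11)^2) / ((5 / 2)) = 1218 / 605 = 2.01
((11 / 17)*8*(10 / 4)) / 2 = 110 / 17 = 6.47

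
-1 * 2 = -2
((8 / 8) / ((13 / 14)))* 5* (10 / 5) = 140 / 13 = 10.77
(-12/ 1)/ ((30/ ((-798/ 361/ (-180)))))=-7/ 1425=-0.00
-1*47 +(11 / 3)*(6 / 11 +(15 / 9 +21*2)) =1036 / 9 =115.11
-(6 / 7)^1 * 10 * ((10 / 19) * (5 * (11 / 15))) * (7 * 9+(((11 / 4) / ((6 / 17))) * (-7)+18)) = -174625 / 399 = -437.66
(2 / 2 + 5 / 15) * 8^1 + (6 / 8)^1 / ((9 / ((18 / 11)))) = 713 / 66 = 10.80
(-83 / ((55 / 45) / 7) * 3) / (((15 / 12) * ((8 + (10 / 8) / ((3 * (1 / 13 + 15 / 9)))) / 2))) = -15232 / 55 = -276.95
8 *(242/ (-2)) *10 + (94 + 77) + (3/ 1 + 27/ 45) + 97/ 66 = -3136297/ 330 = -9503.93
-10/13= -0.77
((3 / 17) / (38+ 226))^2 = 1 / 2238016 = 0.00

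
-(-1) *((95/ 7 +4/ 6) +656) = 14075/ 21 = 670.24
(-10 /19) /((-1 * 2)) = 5 /19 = 0.26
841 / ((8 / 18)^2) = 68121 / 16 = 4257.56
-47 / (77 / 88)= -376 / 7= -53.71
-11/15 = -0.73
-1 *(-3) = 3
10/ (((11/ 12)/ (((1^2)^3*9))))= 1080/ 11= 98.18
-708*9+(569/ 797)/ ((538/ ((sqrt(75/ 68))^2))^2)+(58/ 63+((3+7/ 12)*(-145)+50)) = -459705208132783201/ 67201852890816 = -6840.66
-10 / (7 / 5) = -50 / 7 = -7.14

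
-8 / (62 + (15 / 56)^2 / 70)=-351232 / 2722093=-0.13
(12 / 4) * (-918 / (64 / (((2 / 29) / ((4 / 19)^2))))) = -66.96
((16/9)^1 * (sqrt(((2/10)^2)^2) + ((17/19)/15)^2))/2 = 28304/731025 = 0.04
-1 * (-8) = 8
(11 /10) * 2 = 11 /5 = 2.20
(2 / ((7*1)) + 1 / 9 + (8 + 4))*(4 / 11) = 4.51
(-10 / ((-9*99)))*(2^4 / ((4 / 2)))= 80 / 891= 0.09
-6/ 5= -1.20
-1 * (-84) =84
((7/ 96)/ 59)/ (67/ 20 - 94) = -0.00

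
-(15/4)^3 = -52.73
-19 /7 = -2.71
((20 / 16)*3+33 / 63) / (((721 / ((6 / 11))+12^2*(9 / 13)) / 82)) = 191347 / 776153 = 0.25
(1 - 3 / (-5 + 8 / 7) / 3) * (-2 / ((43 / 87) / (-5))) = 9860 / 387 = 25.48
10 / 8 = 5 / 4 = 1.25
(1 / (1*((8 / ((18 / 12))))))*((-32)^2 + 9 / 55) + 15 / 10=170307 / 880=193.53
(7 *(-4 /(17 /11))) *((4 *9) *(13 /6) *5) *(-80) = 9609600 /17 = 565270.59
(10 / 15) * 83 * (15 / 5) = 166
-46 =-46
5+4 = 9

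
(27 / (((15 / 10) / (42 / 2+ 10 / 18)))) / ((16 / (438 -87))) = 34047 / 4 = 8511.75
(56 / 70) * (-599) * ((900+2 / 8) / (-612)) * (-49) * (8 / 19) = -211385902 / 14535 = -14543.23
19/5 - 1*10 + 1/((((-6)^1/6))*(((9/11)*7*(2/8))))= -2173/315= -6.90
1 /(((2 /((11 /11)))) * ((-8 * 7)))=-1 /112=-0.01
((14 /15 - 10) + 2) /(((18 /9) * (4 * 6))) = -53 /360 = -0.15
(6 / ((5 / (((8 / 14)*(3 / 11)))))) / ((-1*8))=-9 / 385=-0.02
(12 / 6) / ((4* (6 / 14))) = 7 / 6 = 1.17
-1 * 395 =-395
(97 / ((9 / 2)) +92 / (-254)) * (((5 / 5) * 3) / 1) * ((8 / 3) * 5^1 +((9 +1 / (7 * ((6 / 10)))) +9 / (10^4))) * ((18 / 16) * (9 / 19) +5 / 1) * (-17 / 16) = -17100751658227 / 2026920000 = -8436.82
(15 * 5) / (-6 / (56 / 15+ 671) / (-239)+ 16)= 181418925 / 38702794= 4.69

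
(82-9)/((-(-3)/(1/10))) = 2.43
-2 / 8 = -1 / 4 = -0.25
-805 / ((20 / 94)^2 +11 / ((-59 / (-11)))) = -14988065 / 39027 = -384.04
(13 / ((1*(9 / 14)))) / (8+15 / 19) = 3458 / 1503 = 2.30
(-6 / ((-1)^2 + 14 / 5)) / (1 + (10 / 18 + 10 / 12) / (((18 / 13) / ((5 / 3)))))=-29160 / 49343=-0.59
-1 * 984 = -984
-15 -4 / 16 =-61 / 4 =-15.25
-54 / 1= -54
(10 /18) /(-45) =-1 /81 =-0.01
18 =18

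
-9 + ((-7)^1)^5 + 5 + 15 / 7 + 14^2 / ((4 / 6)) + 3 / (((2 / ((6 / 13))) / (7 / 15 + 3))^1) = -577936 / 35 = -16512.46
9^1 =9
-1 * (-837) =837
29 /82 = 0.35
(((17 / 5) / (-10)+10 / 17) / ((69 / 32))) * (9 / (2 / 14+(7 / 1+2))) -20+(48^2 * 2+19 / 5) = 179543811 / 39100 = 4591.91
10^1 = 10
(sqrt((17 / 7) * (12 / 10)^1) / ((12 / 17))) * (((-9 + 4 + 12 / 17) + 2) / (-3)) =13 * sqrt(3570) / 420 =1.85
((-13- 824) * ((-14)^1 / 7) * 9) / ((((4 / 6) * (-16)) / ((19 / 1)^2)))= -8158239 / 16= -509889.94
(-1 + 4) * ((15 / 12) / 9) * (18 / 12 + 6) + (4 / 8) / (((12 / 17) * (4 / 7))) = 419 / 96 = 4.36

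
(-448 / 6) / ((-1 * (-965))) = -224 / 2895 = -0.08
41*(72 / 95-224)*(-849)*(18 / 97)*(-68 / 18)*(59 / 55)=-269252349024 / 46075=-5843784.03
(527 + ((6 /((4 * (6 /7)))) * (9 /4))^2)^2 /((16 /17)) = 327894846737 /1048576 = 312704.89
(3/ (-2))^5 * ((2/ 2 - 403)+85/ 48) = 3039.24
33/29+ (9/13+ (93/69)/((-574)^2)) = 5228795807/2856886396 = 1.83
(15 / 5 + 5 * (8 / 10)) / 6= 7 / 6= 1.17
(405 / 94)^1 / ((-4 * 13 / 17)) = -1.41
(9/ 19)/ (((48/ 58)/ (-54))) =-2349/ 76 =-30.91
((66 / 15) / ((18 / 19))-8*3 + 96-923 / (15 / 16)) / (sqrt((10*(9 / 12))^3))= -16342*sqrt(30) / 2025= -44.20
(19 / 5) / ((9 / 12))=76 / 15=5.07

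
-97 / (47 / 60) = -5820 / 47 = -123.83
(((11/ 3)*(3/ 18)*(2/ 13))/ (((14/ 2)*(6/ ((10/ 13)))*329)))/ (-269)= -55/ 2826810441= -0.00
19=19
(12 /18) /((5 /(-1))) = -2 /15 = -0.13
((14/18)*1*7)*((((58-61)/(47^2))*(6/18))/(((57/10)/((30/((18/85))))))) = -208250/3399651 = -0.06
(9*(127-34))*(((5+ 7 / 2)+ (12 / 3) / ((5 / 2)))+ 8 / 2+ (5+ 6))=210087 / 10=21008.70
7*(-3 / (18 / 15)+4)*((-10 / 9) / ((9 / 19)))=-24.63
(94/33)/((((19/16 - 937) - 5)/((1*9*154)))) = -63168/15053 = -4.20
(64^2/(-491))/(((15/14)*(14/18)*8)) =-3072/2455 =-1.25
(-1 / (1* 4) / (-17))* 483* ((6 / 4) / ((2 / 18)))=13041 / 136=95.89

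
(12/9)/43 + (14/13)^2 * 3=3.51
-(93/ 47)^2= -8649/ 2209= -3.92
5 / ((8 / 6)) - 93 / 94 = 519 / 188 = 2.76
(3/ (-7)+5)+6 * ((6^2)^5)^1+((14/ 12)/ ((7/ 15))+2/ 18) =45712429961/ 126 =362797063.18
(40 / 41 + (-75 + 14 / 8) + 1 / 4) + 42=-1231 / 41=-30.02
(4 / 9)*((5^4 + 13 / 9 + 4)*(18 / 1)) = 45392 / 9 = 5043.56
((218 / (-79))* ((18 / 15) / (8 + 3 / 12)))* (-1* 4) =6976 / 4345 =1.61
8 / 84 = 2 / 21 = 0.10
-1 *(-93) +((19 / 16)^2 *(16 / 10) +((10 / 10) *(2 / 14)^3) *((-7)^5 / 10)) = 14457 / 160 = 90.36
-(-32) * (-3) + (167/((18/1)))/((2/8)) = -530/9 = -58.89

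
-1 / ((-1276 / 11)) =1 / 116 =0.01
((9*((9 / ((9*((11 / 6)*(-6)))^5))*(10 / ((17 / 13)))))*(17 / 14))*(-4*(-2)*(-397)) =206440 / 821843253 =0.00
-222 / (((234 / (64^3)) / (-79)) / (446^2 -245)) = 152231040253952 / 39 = 3903360006511.59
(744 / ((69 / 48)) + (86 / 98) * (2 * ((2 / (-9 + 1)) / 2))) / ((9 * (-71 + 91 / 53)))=-0.83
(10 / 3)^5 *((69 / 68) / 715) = 115000 / 196911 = 0.58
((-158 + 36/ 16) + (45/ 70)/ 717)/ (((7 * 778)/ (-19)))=19803187/ 36444632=0.54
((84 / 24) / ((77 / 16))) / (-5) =-8 / 55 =-0.15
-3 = -3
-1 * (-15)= 15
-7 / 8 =-0.88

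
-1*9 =-9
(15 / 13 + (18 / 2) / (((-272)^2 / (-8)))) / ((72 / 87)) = 1.39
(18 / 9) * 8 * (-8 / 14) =-64 / 7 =-9.14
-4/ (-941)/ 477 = 4/ 448857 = 0.00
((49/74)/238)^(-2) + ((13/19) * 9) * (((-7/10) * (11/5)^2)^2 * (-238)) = 3269153710157/29093750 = 112366.19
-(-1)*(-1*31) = -31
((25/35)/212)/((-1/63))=-45/212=-0.21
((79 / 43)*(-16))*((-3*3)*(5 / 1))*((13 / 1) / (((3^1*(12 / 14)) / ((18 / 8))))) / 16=323505 / 344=940.42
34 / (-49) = -34 / 49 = -0.69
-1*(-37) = 37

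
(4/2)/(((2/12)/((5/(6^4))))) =5/108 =0.05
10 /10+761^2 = 579122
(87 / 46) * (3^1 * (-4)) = -522 / 23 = -22.70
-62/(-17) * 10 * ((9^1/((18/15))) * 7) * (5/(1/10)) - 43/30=48824269/510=95733.86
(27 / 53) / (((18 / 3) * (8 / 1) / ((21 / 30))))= 63 / 8480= 0.01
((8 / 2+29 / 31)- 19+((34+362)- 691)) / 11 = -871 / 31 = -28.10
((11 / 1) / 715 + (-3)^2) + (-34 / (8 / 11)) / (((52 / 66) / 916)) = -7064623 / 130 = -54343.25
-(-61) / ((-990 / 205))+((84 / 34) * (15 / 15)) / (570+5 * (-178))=-3403439 / 269280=-12.64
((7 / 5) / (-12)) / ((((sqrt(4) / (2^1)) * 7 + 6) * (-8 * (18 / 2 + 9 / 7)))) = 49 / 449280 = 0.00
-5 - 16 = -21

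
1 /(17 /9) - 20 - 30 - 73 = -2082 /17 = -122.47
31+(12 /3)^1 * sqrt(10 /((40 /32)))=8 * sqrt(2)+31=42.31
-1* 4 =-4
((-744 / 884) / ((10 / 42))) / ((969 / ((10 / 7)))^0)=-3906 / 1105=-3.53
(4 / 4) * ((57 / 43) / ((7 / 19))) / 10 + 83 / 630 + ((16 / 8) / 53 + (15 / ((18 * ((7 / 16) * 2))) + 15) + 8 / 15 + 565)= 59688548 / 102555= 582.01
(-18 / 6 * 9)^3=-19683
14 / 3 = 4.67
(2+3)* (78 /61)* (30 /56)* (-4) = -5850 /427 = -13.70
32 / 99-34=-3334 / 99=-33.68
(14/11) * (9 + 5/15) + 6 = 590/33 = 17.88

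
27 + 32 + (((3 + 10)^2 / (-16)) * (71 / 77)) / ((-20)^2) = 29063201 / 492800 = 58.98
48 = 48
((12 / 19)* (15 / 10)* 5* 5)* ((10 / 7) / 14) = 2250 / 931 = 2.42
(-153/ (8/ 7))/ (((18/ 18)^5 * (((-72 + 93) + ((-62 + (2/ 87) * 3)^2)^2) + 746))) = -84166439/ 9249014279096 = -0.00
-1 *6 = -6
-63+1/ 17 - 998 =-18036/ 17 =-1060.94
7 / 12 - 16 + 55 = 39.58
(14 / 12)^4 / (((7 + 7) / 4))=0.53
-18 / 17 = -1.06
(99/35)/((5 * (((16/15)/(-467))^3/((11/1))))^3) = -8562616419617758892942740953316153125/481036337152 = -17800352610185673553793340.00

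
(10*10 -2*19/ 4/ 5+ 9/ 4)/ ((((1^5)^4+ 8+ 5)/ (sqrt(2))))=10.14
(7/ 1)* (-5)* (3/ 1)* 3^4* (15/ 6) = -42525/ 2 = -21262.50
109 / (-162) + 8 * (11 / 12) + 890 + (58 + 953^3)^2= 121359136192628311709 / 162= 749130470324866121.66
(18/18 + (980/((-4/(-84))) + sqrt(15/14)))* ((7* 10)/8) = 5* sqrt(210)/8 + 720335/4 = 180092.81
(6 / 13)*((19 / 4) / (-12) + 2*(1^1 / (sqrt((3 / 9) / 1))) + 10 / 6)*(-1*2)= -24*sqrt(3) / 13 - 61 / 52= -4.37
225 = 225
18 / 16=9 / 8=1.12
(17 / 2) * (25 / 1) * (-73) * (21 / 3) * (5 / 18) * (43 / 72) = -46692625 / 2592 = -18014.13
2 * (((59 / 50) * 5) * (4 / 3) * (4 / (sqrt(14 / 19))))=472 * sqrt(266) / 105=73.32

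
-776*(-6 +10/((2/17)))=-61304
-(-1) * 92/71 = 92/71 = 1.30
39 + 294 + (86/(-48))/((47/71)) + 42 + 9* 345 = 3922387/1128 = 3477.29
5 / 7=0.71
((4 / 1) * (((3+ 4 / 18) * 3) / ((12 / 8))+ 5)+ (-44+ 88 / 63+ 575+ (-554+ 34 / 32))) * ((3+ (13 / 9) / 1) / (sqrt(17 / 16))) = 254390 * sqrt(17) / 9639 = 108.82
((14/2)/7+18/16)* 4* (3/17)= 1.50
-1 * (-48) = 48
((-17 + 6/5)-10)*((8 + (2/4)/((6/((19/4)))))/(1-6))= 43.32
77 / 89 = 0.87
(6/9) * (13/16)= 13/24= 0.54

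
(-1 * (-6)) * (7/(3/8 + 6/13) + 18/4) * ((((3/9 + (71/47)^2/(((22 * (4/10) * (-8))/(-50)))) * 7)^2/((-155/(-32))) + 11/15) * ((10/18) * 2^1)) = 580720236761276167/171981409517676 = 3376.65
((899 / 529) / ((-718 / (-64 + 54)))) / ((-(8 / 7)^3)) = -1541785 / 97234432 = -0.02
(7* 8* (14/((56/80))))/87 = 1120/87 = 12.87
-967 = -967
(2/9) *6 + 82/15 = 34/5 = 6.80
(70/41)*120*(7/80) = 735/41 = 17.93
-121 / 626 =-0.19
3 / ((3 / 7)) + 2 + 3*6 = 27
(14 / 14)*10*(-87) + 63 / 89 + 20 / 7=-539789 / 623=-866.43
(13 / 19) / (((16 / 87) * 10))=1131 / 3040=0.37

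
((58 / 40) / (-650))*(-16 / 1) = 58 / 1625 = 0.04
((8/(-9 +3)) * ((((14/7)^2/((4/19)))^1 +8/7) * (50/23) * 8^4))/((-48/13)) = 31283200/483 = 64768.53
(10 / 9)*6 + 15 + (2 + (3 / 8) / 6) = 1139 / 48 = 23.73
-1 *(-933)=933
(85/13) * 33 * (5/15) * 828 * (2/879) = 516120/3809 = 135.50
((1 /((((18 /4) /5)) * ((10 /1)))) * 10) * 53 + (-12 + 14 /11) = 4768 /99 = 48.16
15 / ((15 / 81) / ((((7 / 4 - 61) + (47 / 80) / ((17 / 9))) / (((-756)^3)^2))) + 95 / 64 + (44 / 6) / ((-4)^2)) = -10992960 / 429890507545823037059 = -0.00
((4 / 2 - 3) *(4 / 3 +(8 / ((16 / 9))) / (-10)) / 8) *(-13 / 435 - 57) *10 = 164353 / 2610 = 62.97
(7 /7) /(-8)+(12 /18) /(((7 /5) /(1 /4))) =-1 /168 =-0.01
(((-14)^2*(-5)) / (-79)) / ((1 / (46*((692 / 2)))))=197438.99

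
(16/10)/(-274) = -4/685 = -0.01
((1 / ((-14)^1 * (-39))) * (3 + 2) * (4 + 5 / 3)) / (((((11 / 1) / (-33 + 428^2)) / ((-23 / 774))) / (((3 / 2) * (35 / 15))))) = -358060205 / 3984552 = -89.86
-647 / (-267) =647 / 267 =2.42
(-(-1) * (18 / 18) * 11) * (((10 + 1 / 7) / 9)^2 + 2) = 142769 / 3969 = 35.97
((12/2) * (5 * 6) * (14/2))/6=210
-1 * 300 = -300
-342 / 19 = -18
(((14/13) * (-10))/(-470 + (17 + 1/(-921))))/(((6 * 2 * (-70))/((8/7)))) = -614/18983237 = -0.00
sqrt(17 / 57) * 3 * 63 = 63 * sqrt(969) / 19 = 103.22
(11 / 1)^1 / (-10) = -11 / 10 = -1.10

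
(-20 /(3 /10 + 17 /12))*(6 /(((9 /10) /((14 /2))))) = -56000 /103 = -543.69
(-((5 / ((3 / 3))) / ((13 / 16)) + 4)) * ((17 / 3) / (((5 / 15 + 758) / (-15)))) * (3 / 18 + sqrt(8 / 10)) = 1122 / 5915 + 13464 * sqrt(5) / 29575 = 1.21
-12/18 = -2/3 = -0.67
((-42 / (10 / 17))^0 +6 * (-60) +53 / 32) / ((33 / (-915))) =3487675 / 352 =9908.17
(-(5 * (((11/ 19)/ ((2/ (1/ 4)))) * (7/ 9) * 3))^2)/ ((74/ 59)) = -8745275/ 15387264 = -0.57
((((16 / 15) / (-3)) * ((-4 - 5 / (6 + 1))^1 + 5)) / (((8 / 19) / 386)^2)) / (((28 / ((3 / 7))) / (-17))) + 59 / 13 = 2972369579 / 133770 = 22220.00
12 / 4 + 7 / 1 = 10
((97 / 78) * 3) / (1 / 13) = 97 / 2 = 48.50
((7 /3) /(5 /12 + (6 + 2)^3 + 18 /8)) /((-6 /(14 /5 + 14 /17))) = -0.00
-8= -8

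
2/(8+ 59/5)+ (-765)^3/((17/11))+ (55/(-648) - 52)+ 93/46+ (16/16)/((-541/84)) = -25693362042180427/88693704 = -289686425.12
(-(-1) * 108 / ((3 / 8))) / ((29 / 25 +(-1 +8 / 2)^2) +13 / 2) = 14400 / 833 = 17.29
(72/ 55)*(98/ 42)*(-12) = -36.65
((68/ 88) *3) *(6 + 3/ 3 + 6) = 663/ 22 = 30.14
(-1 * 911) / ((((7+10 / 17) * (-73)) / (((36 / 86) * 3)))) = 278766 / 134977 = 2.07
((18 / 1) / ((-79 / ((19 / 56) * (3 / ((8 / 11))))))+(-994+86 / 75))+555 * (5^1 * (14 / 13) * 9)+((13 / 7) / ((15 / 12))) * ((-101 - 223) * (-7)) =505057414363 / 17253600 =29272.58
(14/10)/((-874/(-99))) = 693/4370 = 0.16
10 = 10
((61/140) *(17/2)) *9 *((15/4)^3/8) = 6299775/28672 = 219.72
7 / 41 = 0.17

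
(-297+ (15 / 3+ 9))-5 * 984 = -5203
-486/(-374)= 243/187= 1.30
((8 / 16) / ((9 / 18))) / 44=1 / 44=0.02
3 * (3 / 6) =3 / 2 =1.50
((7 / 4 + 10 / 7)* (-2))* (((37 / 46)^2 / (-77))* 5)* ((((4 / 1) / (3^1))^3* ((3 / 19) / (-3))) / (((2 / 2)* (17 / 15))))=-0.03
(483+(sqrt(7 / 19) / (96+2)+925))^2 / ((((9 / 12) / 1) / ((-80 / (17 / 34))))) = -8268619448480 / 19551 - 901120*sqrt(133) / 2793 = -422929374.15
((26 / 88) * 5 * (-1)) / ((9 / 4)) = -65 / 99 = -0.66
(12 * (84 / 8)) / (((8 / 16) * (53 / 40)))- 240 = -2640 / 53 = -49.81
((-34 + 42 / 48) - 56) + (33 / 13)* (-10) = -11909 / 104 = -114.51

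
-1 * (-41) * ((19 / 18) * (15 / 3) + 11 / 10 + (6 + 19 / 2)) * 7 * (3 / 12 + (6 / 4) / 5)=6216133 / 1800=3453.41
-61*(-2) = 122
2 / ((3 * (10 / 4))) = 0.27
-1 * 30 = -30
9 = 9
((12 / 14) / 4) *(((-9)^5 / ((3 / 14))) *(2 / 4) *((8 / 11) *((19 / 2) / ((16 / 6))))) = -3365793 / 44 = -76495.30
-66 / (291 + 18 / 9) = -0.23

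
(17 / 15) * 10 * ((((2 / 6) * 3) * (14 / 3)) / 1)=476 / 9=52.89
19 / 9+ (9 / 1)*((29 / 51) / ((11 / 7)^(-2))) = 110570 / 7497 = 14.75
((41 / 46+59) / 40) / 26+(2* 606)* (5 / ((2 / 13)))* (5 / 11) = 1884423661 / 105248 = 17904.60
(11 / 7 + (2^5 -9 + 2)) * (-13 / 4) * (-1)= 1209 / 14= 86.36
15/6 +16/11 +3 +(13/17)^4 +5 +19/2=20025127/918731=21.80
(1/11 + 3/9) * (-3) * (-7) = 98/11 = 8.91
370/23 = 16.09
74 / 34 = 37 / 17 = 2.18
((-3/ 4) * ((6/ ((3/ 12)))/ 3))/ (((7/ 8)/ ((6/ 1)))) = -288/ 7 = -41.14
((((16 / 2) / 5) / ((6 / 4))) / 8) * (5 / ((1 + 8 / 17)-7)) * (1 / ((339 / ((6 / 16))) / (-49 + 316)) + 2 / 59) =-298537 / 7520376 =-0.04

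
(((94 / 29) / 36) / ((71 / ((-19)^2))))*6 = 16967 / 6177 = 2.75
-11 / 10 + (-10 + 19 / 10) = -46 / 5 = -9.20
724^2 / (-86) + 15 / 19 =-6094.28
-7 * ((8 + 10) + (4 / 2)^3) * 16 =-2912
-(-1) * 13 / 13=1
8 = 8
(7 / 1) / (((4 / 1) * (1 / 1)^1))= 7 / 4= 1.75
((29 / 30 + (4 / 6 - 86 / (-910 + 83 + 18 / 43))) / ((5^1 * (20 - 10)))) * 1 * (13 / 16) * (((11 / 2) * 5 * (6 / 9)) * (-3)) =-264914221 / 170606400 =-1.55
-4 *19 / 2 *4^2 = -608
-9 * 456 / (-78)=52.62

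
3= 3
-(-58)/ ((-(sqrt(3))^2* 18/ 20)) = -580/ 27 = -21.48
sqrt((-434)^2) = 434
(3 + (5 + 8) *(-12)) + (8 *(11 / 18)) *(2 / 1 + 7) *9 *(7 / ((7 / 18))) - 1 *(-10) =6985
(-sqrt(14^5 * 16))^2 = 8605184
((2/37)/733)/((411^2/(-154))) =-308/4581306441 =-0.00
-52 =-52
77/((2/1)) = 77/2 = 38.50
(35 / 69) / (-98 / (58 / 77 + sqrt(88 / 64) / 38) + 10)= -81689713805 / 19339184767314-386392930 * sqrt(22) / 9669592383657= -0.00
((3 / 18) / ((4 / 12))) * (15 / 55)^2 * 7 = 63 / 242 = 0.26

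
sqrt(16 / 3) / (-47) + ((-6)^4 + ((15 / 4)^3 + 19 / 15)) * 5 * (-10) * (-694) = 2248561735 / 48 - 4 * sqrt(3) / 141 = 46845036.10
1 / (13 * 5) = 1 / 65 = 0.02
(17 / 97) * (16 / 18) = 136 / 873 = 0.16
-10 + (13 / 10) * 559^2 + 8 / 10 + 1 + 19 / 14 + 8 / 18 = 127958954 / 315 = 406218.90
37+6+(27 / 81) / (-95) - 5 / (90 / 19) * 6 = 3483 / 95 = 36.66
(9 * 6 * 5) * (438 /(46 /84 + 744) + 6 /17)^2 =67596694604280 /282606002449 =239.19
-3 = -3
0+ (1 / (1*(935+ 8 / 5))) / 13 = 5 / 60879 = 0.00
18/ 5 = 3.60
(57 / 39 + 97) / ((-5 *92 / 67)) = -4288 / 299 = -14.34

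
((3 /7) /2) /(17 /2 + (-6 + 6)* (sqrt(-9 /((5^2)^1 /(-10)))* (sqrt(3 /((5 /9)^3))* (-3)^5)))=3 /119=0.03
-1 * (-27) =27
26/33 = 0.79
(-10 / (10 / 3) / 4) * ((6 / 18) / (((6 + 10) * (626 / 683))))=-683 / 40064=-0.02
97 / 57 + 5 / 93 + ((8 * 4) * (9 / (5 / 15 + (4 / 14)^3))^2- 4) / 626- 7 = 27.30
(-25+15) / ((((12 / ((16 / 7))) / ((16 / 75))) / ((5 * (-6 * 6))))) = 512 / 7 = 73.14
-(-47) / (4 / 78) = 1833 / 2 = 916.50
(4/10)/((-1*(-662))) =1/1655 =0.00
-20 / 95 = -4 / 19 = -0.21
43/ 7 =6.14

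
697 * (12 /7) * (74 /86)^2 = 11450316 /12943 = 884.67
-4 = -4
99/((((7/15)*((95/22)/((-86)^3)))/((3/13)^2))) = -37403909136/22477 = -1664097.04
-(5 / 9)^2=-25 / 81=-0.31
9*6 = 54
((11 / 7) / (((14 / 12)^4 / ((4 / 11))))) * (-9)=-2.78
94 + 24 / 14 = 670 / 7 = 95.71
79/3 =26.33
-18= -18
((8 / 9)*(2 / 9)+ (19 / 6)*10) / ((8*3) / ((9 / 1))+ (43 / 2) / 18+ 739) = 0.04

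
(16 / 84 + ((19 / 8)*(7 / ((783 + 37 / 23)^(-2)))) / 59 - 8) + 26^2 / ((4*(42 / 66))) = 227728669783 / 1310862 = 173724.37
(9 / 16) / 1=9 / 16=0.56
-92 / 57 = -1.61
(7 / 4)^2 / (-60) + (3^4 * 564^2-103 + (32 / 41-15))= 1014136327591 / 39360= 25765658.73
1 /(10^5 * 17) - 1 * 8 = -13599999 /1700000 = -8.00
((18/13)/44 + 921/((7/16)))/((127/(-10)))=-21072795/127127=-165.76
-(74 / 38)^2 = -3.79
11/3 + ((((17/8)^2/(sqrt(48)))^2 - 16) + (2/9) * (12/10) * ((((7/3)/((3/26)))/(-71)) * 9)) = -878875613/69795840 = -12.59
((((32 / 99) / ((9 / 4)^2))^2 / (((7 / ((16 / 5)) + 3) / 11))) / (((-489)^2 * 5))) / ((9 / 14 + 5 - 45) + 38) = -58720256 / 11022171336016335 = -0.00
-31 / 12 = -2.58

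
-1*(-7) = 7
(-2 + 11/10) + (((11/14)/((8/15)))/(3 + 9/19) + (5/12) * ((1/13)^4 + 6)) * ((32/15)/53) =-0.78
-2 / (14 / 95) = -95 / 7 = -13.57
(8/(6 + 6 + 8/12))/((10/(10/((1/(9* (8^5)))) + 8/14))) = 123863064/665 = 186260.25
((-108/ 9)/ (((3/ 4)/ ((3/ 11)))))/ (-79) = 48/ 869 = 0.06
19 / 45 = 0.42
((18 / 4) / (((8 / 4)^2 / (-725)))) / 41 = -6525 / 328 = -19.89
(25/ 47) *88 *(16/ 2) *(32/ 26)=281600/ 611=460.88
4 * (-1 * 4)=-16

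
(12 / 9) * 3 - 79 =-75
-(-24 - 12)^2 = -1296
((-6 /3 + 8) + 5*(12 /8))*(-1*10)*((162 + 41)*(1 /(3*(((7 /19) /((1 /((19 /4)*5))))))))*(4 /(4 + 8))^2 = -116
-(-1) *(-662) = -662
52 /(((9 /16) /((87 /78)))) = 928 /9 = 103.11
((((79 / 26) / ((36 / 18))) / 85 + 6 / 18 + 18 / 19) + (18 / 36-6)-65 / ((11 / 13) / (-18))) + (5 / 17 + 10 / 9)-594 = 6534246689 / 8314020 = 785.93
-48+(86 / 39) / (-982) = -919195 / 19149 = -48.00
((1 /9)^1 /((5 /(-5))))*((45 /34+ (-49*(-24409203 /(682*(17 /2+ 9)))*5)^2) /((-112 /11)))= 110290901374427871 /40254368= 2739849284.79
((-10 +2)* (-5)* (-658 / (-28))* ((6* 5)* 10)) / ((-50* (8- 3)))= -1128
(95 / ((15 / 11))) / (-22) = -19 / 6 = -3.17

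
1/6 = 0.17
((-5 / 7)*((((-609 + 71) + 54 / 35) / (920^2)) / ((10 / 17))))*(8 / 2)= 39899 / 12960500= 0.00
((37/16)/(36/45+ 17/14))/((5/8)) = 259/141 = 1.84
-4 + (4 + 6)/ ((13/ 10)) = 48/ 13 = 3.69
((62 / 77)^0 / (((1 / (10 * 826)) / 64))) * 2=1057280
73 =73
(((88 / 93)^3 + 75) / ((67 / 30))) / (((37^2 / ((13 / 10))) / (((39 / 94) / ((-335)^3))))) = -10310393743 / 28969891040387154750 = -0.00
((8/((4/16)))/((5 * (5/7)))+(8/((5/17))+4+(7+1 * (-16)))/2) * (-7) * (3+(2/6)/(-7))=-31093/75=-414.57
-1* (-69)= 69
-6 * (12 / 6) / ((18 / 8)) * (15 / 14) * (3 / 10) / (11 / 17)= -2.65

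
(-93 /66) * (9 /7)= -279 /154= -1.81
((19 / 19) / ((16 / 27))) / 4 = 27 / 64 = 0.42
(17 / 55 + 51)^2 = 7963684 / 3025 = 2632.62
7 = 7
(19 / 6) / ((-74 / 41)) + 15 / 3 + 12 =6769 / 444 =15.25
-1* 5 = -5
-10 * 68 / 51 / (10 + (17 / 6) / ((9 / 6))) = -120 / 107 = -1.12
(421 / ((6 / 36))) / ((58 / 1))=1263 / 29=43.55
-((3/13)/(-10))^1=3/130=0.02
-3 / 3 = -1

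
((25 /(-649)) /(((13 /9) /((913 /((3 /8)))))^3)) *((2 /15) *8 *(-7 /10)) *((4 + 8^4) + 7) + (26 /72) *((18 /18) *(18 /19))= 2786303653020784235 /4925674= 565669521170.26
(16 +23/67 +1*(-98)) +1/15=-81998/1005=-81.59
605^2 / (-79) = -366025 / 79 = -4633.23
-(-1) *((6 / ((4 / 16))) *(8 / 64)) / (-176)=-3 / 176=-0.02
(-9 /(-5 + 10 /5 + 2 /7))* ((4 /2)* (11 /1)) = 1386 /19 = 72.95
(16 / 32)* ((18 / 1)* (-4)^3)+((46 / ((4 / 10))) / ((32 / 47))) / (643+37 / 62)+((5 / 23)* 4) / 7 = -1258880179 / 2187024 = -575.61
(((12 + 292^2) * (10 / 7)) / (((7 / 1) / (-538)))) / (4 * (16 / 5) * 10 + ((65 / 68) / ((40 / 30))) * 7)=-124789487360 / 1772869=-70388.44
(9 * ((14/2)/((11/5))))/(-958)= -315/10538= -0.03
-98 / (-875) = 14 / 125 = 0.11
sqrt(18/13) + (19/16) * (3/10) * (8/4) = 57/80 + 3 * sqrt(26)/13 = 1.89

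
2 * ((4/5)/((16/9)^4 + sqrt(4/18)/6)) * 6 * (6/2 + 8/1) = 454060670976/42947015755 - 2525407632 * sqrt(2)/42947015755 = 10.49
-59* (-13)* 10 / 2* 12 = 46020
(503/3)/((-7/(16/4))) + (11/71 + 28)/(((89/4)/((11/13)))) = -163432688/1725087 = -94.74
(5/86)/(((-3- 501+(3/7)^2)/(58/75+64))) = -0.01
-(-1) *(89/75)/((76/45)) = 267/380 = 0.70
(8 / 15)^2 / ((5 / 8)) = 512 / 1125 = 0.46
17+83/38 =729/38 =19.18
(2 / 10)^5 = 1 / 3125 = 0.00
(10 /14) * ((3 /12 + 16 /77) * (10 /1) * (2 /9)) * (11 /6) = 1175 /882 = 1.33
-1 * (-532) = 532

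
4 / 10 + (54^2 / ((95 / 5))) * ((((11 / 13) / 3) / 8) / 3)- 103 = -248967 / 2470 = -100.80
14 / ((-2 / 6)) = -42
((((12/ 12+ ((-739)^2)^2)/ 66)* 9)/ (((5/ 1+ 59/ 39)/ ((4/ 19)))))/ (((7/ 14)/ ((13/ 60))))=75605905173747/ 132715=569686208.60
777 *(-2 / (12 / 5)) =-1295 / 2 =-647.50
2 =2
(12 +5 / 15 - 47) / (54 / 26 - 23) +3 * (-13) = -37.34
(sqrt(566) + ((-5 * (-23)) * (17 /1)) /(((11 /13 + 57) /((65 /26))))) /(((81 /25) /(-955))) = -3033915625 /121824 - 23875 * sqrt(566) /81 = -31916.49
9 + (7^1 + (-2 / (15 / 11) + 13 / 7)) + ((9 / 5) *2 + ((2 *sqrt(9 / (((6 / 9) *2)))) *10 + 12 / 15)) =2183 / 105 + 30 *sqrt(3) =72.75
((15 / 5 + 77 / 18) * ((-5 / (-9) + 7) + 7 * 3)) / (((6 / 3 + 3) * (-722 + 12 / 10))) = -0.06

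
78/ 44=39/ 22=1.77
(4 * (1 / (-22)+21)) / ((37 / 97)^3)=841484506 / 557183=1510.25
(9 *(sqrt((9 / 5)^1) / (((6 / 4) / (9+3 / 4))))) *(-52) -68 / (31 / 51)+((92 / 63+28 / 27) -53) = -9126 *sqrt(5) / 5 -951347 / 5859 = -4243.64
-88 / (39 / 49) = -4312 / 39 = -110.56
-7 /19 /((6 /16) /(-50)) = 2800 /57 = 49.12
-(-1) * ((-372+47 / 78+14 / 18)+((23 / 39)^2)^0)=-86491 / 234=-369.62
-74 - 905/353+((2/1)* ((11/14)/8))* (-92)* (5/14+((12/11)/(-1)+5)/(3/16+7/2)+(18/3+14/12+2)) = -819979927/3061569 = -267.83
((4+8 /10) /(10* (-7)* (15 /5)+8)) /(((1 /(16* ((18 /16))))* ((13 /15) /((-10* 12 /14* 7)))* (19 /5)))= 194400 /24947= 7.79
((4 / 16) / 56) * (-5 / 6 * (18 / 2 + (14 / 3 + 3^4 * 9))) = -2785 / 1008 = -2.76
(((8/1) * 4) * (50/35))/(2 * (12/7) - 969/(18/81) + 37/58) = -2320/221089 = -0.01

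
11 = 11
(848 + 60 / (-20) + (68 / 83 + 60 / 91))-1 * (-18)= 6529407 / 7553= 864.48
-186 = -186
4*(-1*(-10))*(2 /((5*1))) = 16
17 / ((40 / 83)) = 35.28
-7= -7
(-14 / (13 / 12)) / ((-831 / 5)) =280 / 3601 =0.08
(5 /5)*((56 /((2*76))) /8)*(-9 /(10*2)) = -63 /3040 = -0.02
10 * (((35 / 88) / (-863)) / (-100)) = 7 / 151888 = 0.00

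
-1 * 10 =-10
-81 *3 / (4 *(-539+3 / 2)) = 243 / 2150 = 0.11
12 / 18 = 2 / 3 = 0.67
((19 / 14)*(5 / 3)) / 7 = 95 / 294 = 0.32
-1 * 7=-7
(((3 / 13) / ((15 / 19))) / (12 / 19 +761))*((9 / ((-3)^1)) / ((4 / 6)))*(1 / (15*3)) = -361 / 9406150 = -0.00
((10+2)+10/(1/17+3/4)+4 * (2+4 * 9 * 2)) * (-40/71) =-180.49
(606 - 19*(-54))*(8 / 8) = 1632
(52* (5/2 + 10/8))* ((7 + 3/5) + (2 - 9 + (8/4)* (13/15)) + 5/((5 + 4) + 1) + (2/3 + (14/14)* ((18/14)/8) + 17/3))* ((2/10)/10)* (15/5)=61113/560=109.13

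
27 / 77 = 0.35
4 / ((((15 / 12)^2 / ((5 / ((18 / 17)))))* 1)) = 544 / 45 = 12.09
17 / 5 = 3.40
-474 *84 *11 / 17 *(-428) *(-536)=-100475198208 / 17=-5910305776.94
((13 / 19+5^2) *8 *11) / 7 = 42944 / 133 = 322.89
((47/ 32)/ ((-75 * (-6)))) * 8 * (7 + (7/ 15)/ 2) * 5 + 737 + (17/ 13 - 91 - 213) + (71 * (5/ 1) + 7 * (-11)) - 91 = 87364187/ 140400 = 622.25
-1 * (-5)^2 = -25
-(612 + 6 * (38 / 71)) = -615.21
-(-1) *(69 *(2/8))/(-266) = -69/1064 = -0.06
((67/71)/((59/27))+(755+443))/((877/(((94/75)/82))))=235950857/11296790475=0.02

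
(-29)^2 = 841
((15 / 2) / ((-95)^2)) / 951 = 0.00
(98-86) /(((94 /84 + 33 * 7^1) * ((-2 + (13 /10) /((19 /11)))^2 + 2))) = 18194400 /1251469381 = 0.01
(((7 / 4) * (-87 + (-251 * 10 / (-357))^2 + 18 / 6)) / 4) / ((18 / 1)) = -275351 / 327726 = -0.84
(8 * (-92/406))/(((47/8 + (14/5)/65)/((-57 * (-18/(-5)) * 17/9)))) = 5374720/45269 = 118.73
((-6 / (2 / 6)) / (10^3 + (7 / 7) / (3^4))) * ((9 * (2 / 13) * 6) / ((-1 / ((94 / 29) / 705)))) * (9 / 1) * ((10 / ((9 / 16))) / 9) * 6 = 2239488 / 30537377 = 0.07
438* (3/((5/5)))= 1314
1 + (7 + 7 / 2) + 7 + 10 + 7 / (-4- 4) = 221 / 8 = 27.62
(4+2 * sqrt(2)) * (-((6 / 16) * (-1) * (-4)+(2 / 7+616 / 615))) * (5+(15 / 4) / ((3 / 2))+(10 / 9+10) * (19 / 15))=-5591767 / 23247-5591767 * sqrt(2) / 46494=-410.62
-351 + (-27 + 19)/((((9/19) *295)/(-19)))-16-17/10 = -367.61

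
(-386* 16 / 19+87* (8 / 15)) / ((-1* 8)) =3309 / 95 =34.83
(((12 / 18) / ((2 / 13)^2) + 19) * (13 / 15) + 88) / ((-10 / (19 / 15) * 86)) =-220381 / 1161000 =-0.19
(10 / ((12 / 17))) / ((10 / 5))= 7.08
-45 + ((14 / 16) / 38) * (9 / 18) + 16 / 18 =-241313 / 5472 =-44.10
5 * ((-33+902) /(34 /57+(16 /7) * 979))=1733655 /893086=1.94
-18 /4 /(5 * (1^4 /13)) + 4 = -77 /10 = -7.70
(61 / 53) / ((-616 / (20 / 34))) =-305 / 277508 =-0.00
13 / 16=0.81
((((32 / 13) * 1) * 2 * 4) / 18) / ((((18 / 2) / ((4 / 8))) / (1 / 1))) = 64 / 1053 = 0.06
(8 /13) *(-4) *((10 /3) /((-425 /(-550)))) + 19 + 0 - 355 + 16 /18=-687656 /1989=-345.73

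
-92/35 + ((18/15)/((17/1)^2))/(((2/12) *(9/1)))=-5312/2023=-2.63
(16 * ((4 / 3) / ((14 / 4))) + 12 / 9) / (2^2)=13 / 7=1.86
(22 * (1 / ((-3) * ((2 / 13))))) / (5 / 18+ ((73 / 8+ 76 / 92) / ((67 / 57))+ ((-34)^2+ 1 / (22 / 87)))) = -58175832 / 1426363397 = -0.04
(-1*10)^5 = -100000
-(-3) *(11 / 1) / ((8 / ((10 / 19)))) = 165 / 76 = 2.17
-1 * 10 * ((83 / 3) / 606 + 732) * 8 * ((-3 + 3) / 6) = 0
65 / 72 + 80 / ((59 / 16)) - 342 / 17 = 179099 / 72216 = 2.48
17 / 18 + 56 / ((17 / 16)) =16417 / 306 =53.65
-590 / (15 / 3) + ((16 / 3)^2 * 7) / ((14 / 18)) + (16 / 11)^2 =16954 / 121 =140.12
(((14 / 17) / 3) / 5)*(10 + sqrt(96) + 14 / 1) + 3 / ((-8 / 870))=-324.39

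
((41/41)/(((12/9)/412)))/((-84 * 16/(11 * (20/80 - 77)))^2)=1174625287/9633792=121.93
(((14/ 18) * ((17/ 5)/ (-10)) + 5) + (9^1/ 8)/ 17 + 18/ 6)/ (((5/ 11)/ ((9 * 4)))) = 2626063/ 4250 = 617.90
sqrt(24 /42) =2 * sqrt(7) /7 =0.76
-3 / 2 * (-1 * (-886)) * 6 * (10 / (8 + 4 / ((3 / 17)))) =-59805 / 23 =-2600.22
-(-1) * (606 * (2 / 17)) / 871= 1212 / 14807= 0.08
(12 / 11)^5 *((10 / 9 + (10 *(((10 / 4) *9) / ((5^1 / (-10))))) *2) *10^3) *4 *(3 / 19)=-2684067840000 / 3059969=-877155.24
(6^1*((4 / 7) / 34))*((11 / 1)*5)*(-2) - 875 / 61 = -184645 / 7259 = -25.44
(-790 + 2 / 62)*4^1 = -97956 / 31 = -3159.87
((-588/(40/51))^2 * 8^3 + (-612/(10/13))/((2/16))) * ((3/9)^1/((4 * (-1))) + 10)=71341313484/25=2853652539.36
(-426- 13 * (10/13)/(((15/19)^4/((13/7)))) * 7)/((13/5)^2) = -7701596/68445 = -112.52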